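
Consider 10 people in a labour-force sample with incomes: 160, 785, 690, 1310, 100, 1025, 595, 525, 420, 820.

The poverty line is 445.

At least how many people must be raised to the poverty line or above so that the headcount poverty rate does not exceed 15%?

Currently q = 3 of N = 10 are below the line (H = 0.300).
A headcount ratio of at most 15% allows at most ⌊0.15 × 10⌋ = 1 poor people.
So at least 3 − 1 = 2 must be lifted.

2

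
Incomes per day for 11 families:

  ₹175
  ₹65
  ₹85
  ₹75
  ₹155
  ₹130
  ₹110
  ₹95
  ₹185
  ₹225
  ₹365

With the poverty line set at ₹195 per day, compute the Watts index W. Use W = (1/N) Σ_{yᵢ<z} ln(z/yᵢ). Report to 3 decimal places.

0.452

Poor units: ₹65, ₹75, ₹85, ₹95, ₹110, ₹130, ₹155, ₹175, ₹185 (q = 9 of N = 11).
Log shortfalls: ln(195/65) = 1.0986; ln(195/75) = 0.9555; ln(195/85) = 0.8303; ln(195/95) = 0.7191; ln(195/110) = 0.5725; ln(195/130) = 0.4055; ln(195/155) = 0.2296; ln(195/175) = 0.1082; ln(195/185) = 0.0526.
W = 4.972011 / 11 = 0.452.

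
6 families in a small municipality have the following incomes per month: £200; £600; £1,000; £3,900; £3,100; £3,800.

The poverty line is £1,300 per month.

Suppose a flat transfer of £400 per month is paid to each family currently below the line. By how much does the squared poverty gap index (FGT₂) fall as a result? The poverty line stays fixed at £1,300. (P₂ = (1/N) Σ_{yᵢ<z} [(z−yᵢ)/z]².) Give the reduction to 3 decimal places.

Before: below the line — £200, £600, £1,000; squared poverty gap index (FGT₂) = 0.17653.
After the £400 transfer: below the line — £600, £1,000; squared poverty gap index (FGT₂) = 0.05720.
Reduction = 0.17653 − 0.05720 = 0.119.

0.119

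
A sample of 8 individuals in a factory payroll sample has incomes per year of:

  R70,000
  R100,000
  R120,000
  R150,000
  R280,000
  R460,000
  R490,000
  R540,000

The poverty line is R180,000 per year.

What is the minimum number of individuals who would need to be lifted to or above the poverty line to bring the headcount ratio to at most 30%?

4 of the 8 individuals are poor, so H = 4/8 = 0.500.
A headcount ratio of at most 30% allows at most ⌊0.30 × 8⌋ = 2 poor individuals.
So at least 4 − 2 = 2 must be lifted.

2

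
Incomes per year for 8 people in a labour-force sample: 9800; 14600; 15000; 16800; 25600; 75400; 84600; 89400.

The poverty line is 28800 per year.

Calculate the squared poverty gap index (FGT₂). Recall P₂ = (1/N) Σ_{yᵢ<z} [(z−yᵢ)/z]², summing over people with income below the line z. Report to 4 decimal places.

0.1367

Below z: 9800, 14600, 15000, 16800, 25600 (q = 5 of N = 8).
Gap ratios (z−y)/z: (28800−9800)/28800 = 0.6597; (28800−14600)/28800 = 0.4931; (28800−15000)/28800 = 0.4792; (28800−16800)/28800 = 0.4167; (28800−25600)/28800 = 0.1111.
Squared: 0.4352; 0.2431; 0.2296; 0.1736; 0.0123.
Sum = 1.093895; P₂ = 1.093895 / 8 = 0.1367.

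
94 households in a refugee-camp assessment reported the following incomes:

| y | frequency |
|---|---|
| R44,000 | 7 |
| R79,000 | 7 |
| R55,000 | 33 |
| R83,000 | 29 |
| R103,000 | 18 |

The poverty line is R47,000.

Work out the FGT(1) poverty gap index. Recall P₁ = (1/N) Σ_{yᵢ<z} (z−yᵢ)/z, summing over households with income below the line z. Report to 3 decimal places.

Below z: 7×R44,000 (q = 7 of N = 94).
Normalized shortfalls: (47000−44000)/47000 = 0.0638 (×7).
Sum of shortfalls = 0.446809; P₁ averages over all N: 0.446809 / 94 = 0.005.

0.005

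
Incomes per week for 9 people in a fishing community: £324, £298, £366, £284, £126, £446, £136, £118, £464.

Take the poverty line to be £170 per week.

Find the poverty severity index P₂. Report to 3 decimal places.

Poor units: £118, £126, £136 (q = 3 of N = 9).
Gap ratios (z−y)/z: (170−118)/170 = 0.3059; (170−126)/170 = 0.2588; (170−136)/170 = 0.2000.
Squared: 0.0936; 0.0670; 0.0400.
Sum = 0.200554; P₂ = 0.200554 / 9 = 0.022.

0.022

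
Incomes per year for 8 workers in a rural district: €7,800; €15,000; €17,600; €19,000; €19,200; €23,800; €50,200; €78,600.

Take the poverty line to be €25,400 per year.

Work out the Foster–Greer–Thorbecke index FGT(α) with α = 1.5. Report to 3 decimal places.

Incomes under z: €7,800, €15,000, €17,600, €19,000, €19,200, €23,800 (q = 6 of N = 8).
Shortfall ratios: (25400−7800)/25400 = 0.6929; (25400−15000)/25400 = 0.4094; (25400−17600)/25400 = 0.3071; (25400−19000)/25400 = 0.2520; (25400−19200)/25400 = 0.2441; (25400−23800)/25400 = 0.0630.
Raised to α = 1.5: 0.57679; 0.26200; 0.17017; 0.12648; 0.12060; 0.01581.
Sum = 1.271849; FGT(1.5) = 1.271849 / 8 = 0.159.

0.159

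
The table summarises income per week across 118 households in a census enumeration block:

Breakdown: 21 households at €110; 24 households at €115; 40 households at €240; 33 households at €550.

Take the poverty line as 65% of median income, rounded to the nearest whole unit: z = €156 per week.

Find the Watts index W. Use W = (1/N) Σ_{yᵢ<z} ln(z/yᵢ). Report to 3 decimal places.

Below the line: 21×€110, 24×€115 (q = 45 of N = 118).
Log gaps: ln(156/110) = 0.3494 (×21); ln(156/115) = 0.3049 (×24).
W = 14.655062 / 118 = 0.124.

0.124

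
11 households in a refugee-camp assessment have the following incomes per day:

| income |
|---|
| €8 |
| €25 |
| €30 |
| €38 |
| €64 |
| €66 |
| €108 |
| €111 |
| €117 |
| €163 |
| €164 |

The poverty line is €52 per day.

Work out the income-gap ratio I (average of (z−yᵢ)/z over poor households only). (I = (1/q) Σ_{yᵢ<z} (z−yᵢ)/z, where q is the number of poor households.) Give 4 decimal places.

Below z: €8, €25, €30, €38 (q = 4 of N = 11).
Shortfall ratios (z−y)/z: 0.8462, 0.5192, 0.4231, 0.2692; sum = 2.057692.
I averages over the q = 4 poor units only: 2.057692 / 4 = 0.5144.

0.5144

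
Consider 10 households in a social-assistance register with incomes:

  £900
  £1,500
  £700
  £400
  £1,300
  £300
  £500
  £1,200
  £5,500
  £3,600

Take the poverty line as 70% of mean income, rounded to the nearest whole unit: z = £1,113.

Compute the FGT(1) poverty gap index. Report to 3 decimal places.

Poor units: £300, £400, £500, £700, £900 (q = 5 of N = 10).
Relative gaps: (1113−300)/1113 = 0.7305; (1113−400)/1113 = 0.6406; (1113−500)/1113 = 0.5508; (1113−700)/1113 = 0.3711; (1113−900)/1113 = 0.1914.
Σ = 2.484277. Dividing by the full population N = 10 gives P₁ = 0.248.

0.248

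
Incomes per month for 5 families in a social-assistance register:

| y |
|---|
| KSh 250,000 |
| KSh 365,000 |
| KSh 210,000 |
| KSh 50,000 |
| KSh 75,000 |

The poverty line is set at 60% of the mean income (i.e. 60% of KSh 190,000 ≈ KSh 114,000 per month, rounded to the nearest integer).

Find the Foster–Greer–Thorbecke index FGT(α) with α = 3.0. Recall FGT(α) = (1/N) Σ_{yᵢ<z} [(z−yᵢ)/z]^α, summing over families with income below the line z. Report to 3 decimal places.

0.043

Below the line: KSh 50,000, KSh 75,000 (q = 2 of N = 5).
Normalized shortfalls: (114000−50000)/114000 = 0.5614; (114000−75000)/114000 = 0.3421.
Raised to α = 3.0: 0.17694; 0.04004.
Sum = 0.216978; FGT(3.0) = 0.216978 / 5 = 0.043.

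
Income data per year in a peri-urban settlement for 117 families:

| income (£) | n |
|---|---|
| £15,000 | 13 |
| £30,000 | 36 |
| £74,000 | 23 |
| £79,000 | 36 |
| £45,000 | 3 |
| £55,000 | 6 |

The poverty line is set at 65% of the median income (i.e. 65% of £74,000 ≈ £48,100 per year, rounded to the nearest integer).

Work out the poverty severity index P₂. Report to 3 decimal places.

Poor units: 13×£15,000, 36×£30,000, 3×£45,000 (q = 52 of N = 117).
Normalized shortfalls: (48100−15000)/48100 = 0.6881 (×13); (48100−30000)/48100 = 0.3763 (×36); (48100−45000)/48100 = 0.0644 (×3).
Squared: 0.4735 (×13); 0.1416 (×36); 0.0042 (×3).
Sum = 11.266255; P₂ = 11.266255 / 117 = 0.096.

0.096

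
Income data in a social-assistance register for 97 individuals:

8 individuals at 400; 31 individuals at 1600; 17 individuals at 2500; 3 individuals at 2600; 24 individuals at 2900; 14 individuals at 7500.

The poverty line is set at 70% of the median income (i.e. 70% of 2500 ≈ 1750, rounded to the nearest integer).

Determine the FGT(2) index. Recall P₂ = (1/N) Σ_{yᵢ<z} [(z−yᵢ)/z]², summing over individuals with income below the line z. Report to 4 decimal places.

Incomes under z: 8×400, 31×1600 (q = 39 of N = 97).
Normalized shortfalls: (1750−400)/1750 = 0.7714 (×8); (1750−1600)/1750 = 0.0857 (×31).
Squared: 0.5951 (×8); 0.0073 (×31).
Sum = 4.988571; P₂ = 4.988571 / 97 = 0.0514.

0.0514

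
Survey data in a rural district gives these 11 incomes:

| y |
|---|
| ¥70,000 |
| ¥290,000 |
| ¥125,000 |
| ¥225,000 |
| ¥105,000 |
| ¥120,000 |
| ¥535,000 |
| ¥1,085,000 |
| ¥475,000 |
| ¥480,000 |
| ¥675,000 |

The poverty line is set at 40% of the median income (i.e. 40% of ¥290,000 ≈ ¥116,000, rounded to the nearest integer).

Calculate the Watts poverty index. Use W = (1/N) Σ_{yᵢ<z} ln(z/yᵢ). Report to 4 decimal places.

0.0550

Below the line: ¥70,000, ¥105,000 (q = 2 of N = 11).
ln(z/y) terms: ln(116000/70000) = 0.5051; ln(116000/105000) = 0.0996.
W = 0.604725 / 11 = 0.0550.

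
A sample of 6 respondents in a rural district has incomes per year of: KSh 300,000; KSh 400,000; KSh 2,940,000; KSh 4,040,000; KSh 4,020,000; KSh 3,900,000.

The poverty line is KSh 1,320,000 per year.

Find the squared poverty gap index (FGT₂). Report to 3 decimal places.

0.180

Below z: KSh 300,000, KSh 400,000 (q = 2 of N = 6).
Relative gaps: (1320000−300000)/1320000 = 0.7727; (1320000−400000)/1320000 = 0.6970.
Squared: 0.5971; 0.4858.
Sum = 1.082874; P₂ = 1.082874 / 6 = 0.180.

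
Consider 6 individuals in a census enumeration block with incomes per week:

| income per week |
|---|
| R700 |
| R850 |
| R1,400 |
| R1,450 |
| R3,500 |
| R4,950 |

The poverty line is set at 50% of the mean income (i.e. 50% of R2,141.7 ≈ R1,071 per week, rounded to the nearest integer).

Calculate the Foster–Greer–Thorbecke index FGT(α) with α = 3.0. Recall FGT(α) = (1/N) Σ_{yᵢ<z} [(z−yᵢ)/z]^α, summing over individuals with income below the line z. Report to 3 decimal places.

Below z: R700, R850 (q = 2 of N = 6).
Gap ratios (z−y)/z: (1071−700)/1071 = 0.3464; (1071−850)/1071 = 0.2063.
Raised to α = 3.0: 0.04157; 0.00879.
Sum = 0.050354; FGT(3.0) = 0.050354 / 6 = 0.008.

0.008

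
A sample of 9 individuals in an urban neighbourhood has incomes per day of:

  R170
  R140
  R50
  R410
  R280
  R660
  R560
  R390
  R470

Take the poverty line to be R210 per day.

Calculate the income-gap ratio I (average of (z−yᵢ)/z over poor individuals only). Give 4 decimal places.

0.4286

Below z: R50, R140, R170 (q = 3 of N = 9).
Shortfall ratios (z−y)/z: 0.7619, 0.3333, 0.1905; sum = 1.285714.
I averages over the q = 3 poor units only: 1.285714 / 3 = 0.4286.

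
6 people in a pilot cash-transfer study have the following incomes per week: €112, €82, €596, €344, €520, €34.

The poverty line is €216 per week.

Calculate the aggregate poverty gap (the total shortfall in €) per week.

Below the line: €34, €82, €112 (q = 3 of N = 6).
Individual gaps: 216−34 = 182; 216−82 = 134; 216−112 = 104.
Aggregate gap = €420.

€420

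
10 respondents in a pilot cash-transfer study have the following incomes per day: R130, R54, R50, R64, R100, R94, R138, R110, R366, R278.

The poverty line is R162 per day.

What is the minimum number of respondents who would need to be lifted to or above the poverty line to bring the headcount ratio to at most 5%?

8

8 of the 10 respondents are poor, so H = 8/10 = 0.800.
A headcount ratio of at most 5% allows at most ⌊0.05 × 10⌋ = 0 poor respondents.
So at least 8 − 0 = 8 must be lifted.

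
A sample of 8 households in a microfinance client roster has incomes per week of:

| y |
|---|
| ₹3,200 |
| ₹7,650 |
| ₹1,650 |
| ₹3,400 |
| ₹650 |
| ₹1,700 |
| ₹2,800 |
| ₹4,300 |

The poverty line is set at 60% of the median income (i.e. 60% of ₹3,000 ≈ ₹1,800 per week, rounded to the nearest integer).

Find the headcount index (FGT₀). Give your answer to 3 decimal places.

3 of the 8 households have income below ₹1,800.
H = 3/8 = 0.375.

0.375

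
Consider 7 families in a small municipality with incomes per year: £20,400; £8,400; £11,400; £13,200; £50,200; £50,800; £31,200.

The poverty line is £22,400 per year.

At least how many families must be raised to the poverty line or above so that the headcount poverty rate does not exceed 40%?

Currently q = 4 of N = 7 are below the line (H = 0.571).
A headcount ratio of at most 40% allows at most ⌊0.40 × 7⌋ = 2 poor families.
So at least 4 − 2 = 2 must be lifted.

2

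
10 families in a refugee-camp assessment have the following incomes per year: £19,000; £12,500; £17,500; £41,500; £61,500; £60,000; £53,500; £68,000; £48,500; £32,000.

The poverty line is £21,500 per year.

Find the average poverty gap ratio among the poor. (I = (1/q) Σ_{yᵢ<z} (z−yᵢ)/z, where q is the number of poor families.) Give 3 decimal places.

Poor units: £12,500, £17,500, £19,000 (q = 3 of N = 10).
Shortfall ratios (z−y)/z: 0.4186, 0.1860, 0.1163; sum = 0.720930.
I averages over the q = 3 poor units only: 0.720930 / 3 = 0.240.

0.240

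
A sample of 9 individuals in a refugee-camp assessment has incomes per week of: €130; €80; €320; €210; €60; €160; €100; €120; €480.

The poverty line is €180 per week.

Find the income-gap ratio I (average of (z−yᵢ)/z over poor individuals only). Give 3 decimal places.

Below z: €60, €80, €100, €120, €130, €160 (q = 6 of N = 9).
Shortfall ratios (z−y)/z: 0.6667, 0.5556, 0.4444, 0.3333, 0.2778, 0.1111; sum = 2.388889.
I averages over the q = 6 poor units only: 2.388889 / 6 = 0.398.

0.398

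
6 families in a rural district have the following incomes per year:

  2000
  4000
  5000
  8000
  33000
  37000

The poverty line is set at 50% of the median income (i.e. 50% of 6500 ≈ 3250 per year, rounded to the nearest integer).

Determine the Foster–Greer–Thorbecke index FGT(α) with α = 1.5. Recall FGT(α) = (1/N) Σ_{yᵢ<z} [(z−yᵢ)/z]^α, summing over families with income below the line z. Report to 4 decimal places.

Poor units: 2000 (q = 1 of N = 6).
Normalized shortfalls: (3250−2000)/3250 = 0.3846.
Raised to α = 1.5: 0.23853.
Sum = 0.238528; FGT(1.5) = 0.238528 / 6 = 0.0398.

0.0398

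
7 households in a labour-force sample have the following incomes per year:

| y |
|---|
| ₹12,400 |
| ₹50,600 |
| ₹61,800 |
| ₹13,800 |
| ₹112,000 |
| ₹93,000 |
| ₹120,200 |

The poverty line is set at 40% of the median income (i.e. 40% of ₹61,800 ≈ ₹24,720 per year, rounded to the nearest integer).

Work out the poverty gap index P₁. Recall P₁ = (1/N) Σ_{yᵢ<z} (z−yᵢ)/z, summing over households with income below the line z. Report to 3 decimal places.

0.134

Below z: ₹12,400, ₹13,800 (q = 2 of N = 7).
Shortfall ratios: (24720−12400)/24720 = 0.4984; (24720−13800)/24720 = 0.4417.
Sum of shortfalls = 0.940129; P₁ averages over all N: 0.940129 / 7 = 0.134.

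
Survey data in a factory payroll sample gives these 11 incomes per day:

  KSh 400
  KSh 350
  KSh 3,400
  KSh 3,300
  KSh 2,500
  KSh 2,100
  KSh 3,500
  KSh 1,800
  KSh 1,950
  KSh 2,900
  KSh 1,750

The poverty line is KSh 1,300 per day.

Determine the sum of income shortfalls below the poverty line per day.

KSh 1,850

Incomes under z: KSh 350, KSh 400 (q = 2 of N = 11).
Individual gaps: 1300−350 = 950; 1300−400 = 900.
Aggregate gap = KSh 1,850.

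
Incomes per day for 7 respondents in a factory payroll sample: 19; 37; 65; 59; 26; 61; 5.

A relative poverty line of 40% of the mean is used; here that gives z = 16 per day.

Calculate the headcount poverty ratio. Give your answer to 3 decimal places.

1 of the 7 respondents have income below 16.
H = 1/7 = 0.143.

0.143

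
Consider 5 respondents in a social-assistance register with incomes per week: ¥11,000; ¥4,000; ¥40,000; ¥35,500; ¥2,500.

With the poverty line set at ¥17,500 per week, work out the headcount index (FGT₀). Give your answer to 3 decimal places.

0.600

3 of the 5 respondents have income below ¥17,500.
H = 3/5 = 0.600.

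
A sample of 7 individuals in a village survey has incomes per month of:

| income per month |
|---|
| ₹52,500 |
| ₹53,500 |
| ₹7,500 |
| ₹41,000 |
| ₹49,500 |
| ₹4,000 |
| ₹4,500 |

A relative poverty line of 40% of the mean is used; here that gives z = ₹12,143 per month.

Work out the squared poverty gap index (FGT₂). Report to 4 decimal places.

Poor units: ₹4,000, ₹4,500, ₹7,500 (q = 3 of N = 7).
Relative gaps: (12143−4000)/12143 = 0.6706; (12143−4500)/12143 = 0.6294; (12143−7500)/12143 = 0.3824.
Squared: 0.4497; 0.3962; 0.1462.
Sum = 0.992058; P₂ = 0.992058 / 7 = 0.1417.

0.1417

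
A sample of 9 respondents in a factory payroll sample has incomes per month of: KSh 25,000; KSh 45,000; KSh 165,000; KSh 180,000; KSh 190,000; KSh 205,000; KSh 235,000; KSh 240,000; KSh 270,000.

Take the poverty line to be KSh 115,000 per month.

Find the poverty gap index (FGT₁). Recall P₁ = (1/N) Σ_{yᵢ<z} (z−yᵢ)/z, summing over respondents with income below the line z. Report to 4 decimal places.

0.1546

Below the line: KSh 25,000, KSh 45,000 (q = 2 of N = 9).
Gap ratios (z−y)/z: (115000−25000)/115000 = 0.7826; (115000−45000)/115000 = 0.6087.
Sum of shortfalls = 1.391304; P₁ averages over all N: 1.391304 / 9 = 0.1546.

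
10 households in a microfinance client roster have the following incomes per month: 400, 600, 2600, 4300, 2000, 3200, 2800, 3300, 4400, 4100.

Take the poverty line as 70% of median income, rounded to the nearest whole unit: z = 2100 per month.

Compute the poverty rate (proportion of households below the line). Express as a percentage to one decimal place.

3 of the 10 households have income below 2100.
H = 3/10 = 30.0%.

30.0%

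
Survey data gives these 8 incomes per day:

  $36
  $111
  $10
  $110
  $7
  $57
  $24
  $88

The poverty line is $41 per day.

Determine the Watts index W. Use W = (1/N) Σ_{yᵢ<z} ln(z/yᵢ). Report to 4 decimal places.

Below the line: $7, $10, $24, $36 (q = 4 of N = 8).
Log gaps: ln(41/7) = 1.7677; ln(41/10) = 1.4110; ln(41/24) = 0.5355; ln(41/36) = 0.1301.
W = 3.844220 / 8 = 0.4805.

0.4805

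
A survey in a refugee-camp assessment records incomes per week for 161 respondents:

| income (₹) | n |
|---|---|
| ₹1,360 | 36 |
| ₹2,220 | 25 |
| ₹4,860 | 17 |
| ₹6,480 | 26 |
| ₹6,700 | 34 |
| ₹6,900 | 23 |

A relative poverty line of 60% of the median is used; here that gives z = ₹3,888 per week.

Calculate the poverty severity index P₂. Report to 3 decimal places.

0.123

Below z: 36×₹1,360, 25×₹2,220 (q = 61 of N = 161).
Normalized shortfalls: (3888−1360)/3888 = 0.6502 (×36); (3888−2220)/3888 = 0.4290 (×25).
Squared: 0.4228 (×36); 0.1841 (×25).
Sum = 19.820921; P₂ = 19.820921 / 161 = 0.123.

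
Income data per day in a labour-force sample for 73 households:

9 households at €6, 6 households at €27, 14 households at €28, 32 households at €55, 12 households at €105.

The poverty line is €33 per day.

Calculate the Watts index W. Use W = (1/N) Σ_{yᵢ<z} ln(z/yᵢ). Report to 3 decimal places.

0.258

Below the line: 9×€6, 6×€27, 14×€28 (q = 29 of N = 73).
Log shortfalls: ln(33/6) = 1.7047 (×9); ln(33/27) = 0.2007 (×6); ln(33/28) = 0.1643 (×14).
W = 18.847000 / 73 = 0.258.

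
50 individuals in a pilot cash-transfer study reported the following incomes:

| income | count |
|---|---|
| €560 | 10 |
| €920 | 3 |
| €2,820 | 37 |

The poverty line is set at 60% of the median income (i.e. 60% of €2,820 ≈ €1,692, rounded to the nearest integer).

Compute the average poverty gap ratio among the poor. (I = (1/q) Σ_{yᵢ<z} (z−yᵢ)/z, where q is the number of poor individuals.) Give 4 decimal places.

0.6199

Incomes under z: 10×€560, 3×€920 (q = 13 of N = 50).
Relative gaps: 0.6690 (×10), 0.4563 (×3); sum = 8.059102.
The income-gap ratio divides by q (the poor only): 8.059102 / 13 = 0.6199.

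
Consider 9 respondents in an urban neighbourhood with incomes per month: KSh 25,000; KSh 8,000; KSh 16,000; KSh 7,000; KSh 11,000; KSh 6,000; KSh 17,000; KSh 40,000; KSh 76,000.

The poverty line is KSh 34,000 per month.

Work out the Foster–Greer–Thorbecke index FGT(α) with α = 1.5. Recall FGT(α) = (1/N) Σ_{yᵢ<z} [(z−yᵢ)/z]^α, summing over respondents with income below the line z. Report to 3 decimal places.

Incomes under z: KSh 6,000, KSh 7,000, KSh 8,000, KSh 11,000, KSh 16,000, KSh 17,000, KSh 25,000 (q = 7 of N = 9).
Shortfall ratios: (34000−6000)/34000 = 0.8235; (34000−7000)/34000 = 0.7941; (34000−8000)/34000 = 0.7647; (34000−11000)/34000 = 0.6765; (34000−16000)/34000 = 0.5294; (34000−17000)/34000 = 0.5000; (34000−25000)/34000 = 0.2647.
Raised to α = 1.5: 0.74734; 0.70766; 0.66872; 0.55638; 0.38520; 0.35355; 0.13619.
Sum = 3.555050; FGT(1.5) = 3.555050 / 9 = 0.395.

0.395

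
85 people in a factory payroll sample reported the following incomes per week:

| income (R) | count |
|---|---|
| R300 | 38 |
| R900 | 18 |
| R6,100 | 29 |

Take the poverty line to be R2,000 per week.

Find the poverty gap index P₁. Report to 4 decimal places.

0.4965

Poor units: 38×R300, 18×R900 (q = 56 of N = 85).
Relative gaps: (2000−300)/2000 = 0.8500 (×38); (2000−900)/2000 = 0.5500 (×18).
Σ = 42.200000. Dividing by the full population N = 85 gives P₁ = 0.4965.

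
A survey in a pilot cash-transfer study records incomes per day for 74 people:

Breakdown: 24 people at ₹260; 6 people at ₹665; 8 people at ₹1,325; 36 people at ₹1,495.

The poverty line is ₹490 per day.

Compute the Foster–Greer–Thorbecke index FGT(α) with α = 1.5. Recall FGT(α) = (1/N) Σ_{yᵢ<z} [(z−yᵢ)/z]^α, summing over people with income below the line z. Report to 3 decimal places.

Below the line: 24×₹260 (q = 24 of N = 74).
Shortfall ratios: (490−260)/490 = 0.4694 (×24).
Raised to α = 1.5: 0.32159 (×24).
Sum = 7.718073; FGT(1.5) = 7.718073 / 74 = 0.104.

0.104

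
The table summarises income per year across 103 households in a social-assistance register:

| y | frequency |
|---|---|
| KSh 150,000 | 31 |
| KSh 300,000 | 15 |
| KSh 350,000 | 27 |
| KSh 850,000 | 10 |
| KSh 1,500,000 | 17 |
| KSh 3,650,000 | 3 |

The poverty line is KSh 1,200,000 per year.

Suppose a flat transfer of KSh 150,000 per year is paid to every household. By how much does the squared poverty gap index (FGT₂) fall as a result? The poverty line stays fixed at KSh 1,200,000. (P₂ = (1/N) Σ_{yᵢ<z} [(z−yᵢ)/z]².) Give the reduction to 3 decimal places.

0.134

Before: below the line — 31×KSh 150,000, 15×KSh 300,000, 27×KSh 350,000, 10×KSh 850,000; squared poverty gap index (FGT₂) = 0.45213.
After the KSh 150,000 transfer: below the line — 31×KSh 300,000, 15×KSh 450,000, 27×KSh 500,000, 10×KSh 1,000,000; squared poverty gap index (FGT₂) = 0.31808.
Reduction = 0.45213 − 0.31808 = 0.134.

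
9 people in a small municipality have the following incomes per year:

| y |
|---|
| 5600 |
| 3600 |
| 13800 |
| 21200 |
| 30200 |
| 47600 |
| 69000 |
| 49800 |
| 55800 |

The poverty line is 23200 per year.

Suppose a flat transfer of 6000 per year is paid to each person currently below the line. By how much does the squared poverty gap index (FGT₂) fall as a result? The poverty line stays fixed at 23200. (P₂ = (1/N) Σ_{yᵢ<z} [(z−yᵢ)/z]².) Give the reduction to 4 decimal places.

0.0940

Before: below the line — 3600, 5600, 13800, 21200; squared poverty gap index (FGT₂) = 0.162315.
After the 6000 transfer: below the line — 9600, 11600, 19800; squared poverty gap index (FGT₂) = 0.068346.
Reduction = 0.162315 − 0.068346 = 0.0940.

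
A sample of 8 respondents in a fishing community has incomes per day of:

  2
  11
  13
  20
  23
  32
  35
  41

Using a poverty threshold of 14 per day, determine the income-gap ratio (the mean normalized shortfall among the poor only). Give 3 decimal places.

Below the line: 2, 11, 13 (q = 3 of N = 8).
Shortfall ratios (z−y)/z: 0.8571, 0.2143, 0.0714; sum = 1.142857.
I averages over the q = 3 poor units only: 1.142857 / 3 = 0.381.

0.381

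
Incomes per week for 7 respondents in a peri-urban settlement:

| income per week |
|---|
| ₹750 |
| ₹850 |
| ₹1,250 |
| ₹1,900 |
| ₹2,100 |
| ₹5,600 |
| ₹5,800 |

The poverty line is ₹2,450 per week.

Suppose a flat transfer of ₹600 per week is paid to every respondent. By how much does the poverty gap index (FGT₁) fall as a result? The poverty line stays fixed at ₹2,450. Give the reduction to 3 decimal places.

0.157

Before: below the line — ₹750, ₹850, ₹1,250, ₹1,900, ₹2,100; poverty gap index (FGT₁) = 0.31487.
After the ₹600 transfer: below the line — ₹1,350, ₹1,450, ₹1,850; poverty gap index (FGT₁) = 0.15743.
Reduction = 0.31487 − 0.15743 = 0.157.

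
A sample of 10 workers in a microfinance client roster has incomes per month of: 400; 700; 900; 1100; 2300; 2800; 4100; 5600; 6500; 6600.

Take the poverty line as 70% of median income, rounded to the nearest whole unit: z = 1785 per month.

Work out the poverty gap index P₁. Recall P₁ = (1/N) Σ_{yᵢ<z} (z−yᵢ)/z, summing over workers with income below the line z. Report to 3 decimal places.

Poor units: 400, 700, 900, 1100 (q = 4 of N = 10).
Normalized shortfalls: (1785−400)/1785 = 0.7759; (1785−700)/1785 = 0.6078; (1785−900)/1785 = 0.4958; (1785−1100)/1785 = 0.3838.
Σ = 2.263305. Dividing by the full population N = 10 gives P₁ = 0.226.

0.226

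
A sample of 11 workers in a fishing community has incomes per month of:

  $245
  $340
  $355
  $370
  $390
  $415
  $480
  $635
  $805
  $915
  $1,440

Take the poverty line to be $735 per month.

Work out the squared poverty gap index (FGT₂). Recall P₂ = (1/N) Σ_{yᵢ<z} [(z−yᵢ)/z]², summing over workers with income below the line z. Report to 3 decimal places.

0.163

Incomes under z: $245, $340, $355, $370, $390, $415, $480, $635 (q = 8 of N = 11).
Shortfall ratios: (735−245)/735 = 0.6667; (735−340)/735 = 0.5374; (735−355)/735 = 0.5170; (735−370)/735 = 0.4966; (735−390)/735 = 0.4694; (735−415)/735 = 0.4354; (735−480)/735 = 0.3469; (735−635)/735 = 0.1361.
Squared: 0.4444; 0.2888; 0.2673; 0.2466; 0.2203; 0.1896; 0.1204; 0.0185.
Sum = 1.795918; P₂ = 1.795918 / 11 = 0.163.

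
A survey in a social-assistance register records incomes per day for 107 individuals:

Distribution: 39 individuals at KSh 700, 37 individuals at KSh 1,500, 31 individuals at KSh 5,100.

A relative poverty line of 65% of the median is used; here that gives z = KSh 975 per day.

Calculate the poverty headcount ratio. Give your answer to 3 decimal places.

39 of the 107 individuals have income below KSh 975.
H = 39/107 = 0.364.

0.364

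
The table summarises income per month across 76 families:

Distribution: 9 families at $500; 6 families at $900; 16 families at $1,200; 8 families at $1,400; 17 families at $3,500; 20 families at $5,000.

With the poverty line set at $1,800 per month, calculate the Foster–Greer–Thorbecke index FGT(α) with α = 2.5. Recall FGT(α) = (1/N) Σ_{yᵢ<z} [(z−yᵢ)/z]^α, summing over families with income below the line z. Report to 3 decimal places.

Incomes under z: 9×$500, 6×$900, 16×$1,200, 8×$1,400 (q = 39 of N = 76).
Normalized shortfalls: (1800−500)/1800 = 0.7222 (×9); (1800−900)/1800 = 0.5000 (×6); (1800−1200)/1800 = 0.3333 (×16); (1800−1400)/1800 = 0.2222 (×8).
Raised to α = 2.5: 0.44328 (×9); 0.17678 (×6); 0.06415 (×16); 0.02328 (×8).
Sum = 6.262805; FGT(2.5) = 6.262805 / 76 = 0.082.

0.082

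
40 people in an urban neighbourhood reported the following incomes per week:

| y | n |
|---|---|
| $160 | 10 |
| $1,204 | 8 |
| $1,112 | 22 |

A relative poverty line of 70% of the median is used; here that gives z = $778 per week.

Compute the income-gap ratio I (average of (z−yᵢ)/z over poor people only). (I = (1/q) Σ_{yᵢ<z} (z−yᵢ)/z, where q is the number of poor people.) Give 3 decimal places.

Poor units: 10×$160 (q = 10 of N = 40).
Relative gaps: 0.7943 (×10); sum = 7.943445.
The income-gap ratio divides by q (the poor only): 7.943445 / 10 = 0.794.

0.794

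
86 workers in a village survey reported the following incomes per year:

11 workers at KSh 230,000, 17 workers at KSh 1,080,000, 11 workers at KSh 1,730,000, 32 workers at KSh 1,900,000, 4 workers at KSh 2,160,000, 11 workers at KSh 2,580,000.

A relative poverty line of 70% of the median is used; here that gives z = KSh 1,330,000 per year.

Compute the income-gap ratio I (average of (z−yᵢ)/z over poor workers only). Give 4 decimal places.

Incomes under z: 11×KSh 230,000, 17×KSh 1,080,000 (q = 28 of N = 86).
Relative gaps: 0.8271 (×11), 0.1880 (×17); sum = 12.293233.
The income-gap ratio divides by q (the poor only): 12.293233 / 28 = 0.4390.

0.4390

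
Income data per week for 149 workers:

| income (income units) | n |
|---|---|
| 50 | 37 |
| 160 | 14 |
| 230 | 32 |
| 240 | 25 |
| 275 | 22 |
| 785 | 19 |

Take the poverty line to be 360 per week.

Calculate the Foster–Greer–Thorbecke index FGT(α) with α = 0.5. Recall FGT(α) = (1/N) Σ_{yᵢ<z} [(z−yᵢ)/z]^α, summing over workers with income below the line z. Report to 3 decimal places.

0.598

Poor units: 37×50, 14×160, 32×230, 25×240, 22×275 (q = 130 of N = 149).
Gap ratios (z−y)/z: (360−50)/360 = 0.8611 (×37); (360−160)/360 = 0.5556 (×14); (360−230)/360 = 0.3611 (×32); (360−240)/360 = 0.3333 (×25); (360−275)/360 = 0.2361 (×22).
Raised to α = 0.5: 0.92796 (×37); 0.74536 (×14); 0.60093 (×32); 0.57735 (×25); 0.48591 (×22).
Sum = 89.122973; FGT(0.5) = 89.122973 / 149 = 0.598.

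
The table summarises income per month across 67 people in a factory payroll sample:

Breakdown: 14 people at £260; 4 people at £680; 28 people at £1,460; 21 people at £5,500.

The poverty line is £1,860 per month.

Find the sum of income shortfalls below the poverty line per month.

Incomes under z: 14×£260, 4×£680, 28×£1,460 (q = 46 of N = 67).
Individual gaps: 14×(1860−260) = 22400; 4×(1860−680) = 4720; 28×(1860−1460) = 11200.
Aggregate gap = £38,320.

£38,320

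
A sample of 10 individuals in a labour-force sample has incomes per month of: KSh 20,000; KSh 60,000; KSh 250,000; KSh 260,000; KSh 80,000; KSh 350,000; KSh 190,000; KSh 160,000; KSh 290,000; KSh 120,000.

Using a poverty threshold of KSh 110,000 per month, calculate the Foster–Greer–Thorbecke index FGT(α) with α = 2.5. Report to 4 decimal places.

Poor units: KSh 20,000, KSh 60,000, KSh 80,000 (q = 3 of N = 10).
Normalized shortfalls: (110000−20000)/110000 = 0.8182; (110000−60000)/110000 = 0.4545; (110000−80000)/110000 = 0.2727.
Raised to α = 2.5: 0.60551; 0.13930; 0.03884.
Sum = 0.783656; FGT(2.5) = 0.783656 / 10 = 0.0784.

0.0784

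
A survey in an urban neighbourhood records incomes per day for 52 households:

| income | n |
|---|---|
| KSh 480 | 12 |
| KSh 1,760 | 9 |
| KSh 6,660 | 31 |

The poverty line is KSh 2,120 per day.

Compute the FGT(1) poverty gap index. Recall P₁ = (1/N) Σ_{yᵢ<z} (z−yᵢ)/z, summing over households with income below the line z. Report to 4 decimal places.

0.2079

Below z: 12×KSh 480, 9×KSh 1,760 (q = 21 of N = 52).
Relative gaps: (2120−480)/2120 = 0.7736 (×12); (2120−1760)/2120 = 0.1698 (×9).
Σ = 10.811321. Dividing by the full population N = 52 gives P₁ = 0.2079.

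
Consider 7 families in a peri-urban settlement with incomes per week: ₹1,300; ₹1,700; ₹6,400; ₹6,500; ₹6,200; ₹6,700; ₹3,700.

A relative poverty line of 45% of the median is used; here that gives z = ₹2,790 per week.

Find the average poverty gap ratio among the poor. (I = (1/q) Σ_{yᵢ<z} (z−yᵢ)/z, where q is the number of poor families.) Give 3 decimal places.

0.462

Below the line: ₹1,300, ₹1,700 (q = 2 of N = 7).
Relative gaps: 0.5341, 0.3907; sum = 0.924731.
I averages over the q = 2 poor units only: 0.924731 / 2 = 0.462.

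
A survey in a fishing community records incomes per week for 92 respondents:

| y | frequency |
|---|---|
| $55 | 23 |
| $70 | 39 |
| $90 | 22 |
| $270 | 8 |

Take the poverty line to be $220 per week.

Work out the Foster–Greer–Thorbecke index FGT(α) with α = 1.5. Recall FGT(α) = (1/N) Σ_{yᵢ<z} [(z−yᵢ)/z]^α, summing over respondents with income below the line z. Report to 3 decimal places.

0.510

Below z: 23×$55, 39×$70, 22×$90 (q = 84 of N = 92).
Normalized shortfalls: (220−55)/220 = 0.7500 (×23); (220−70)/220 = 0.6818 (×39); (220−90)/220 = 0.5909 (×22).
Raised to α = 1.5: 0.64952 (×23); 0.56299 (×39); 0.45424 (×22).
Sum = 46.888838; FGT(1.5) = 46.888838 / 92 = 0.510.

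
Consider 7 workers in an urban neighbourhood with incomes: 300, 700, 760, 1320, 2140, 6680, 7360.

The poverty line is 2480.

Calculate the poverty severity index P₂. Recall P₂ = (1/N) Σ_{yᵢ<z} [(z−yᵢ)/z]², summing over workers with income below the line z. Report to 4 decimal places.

Incomes under z: 300, 700, 760, 1320, 2140 (q = 5 of N = 7).
Relative gaps: (2480−300)/2480 = 0.8790; (2480−700)/2480 = 0.7177; (2480−760)/2480 = 0.6935; (2480−1320)/2480 = 0.4677; (2480−2140)/2480 = 0.1371.
Squared: 0.7727; 0.5152; 0.4810; 0.2188; 0.0188.
Sum = 2.006439; P₂ = 2.006439 / 7 = 0.2866.

0.2866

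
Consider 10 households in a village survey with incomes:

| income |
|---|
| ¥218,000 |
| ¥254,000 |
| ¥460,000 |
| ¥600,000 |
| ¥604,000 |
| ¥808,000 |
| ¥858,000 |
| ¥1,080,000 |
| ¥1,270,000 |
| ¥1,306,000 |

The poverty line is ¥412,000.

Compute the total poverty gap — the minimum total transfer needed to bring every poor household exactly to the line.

¥352,000

Poor units: ¥218,000, ¥254,000 (q = 2 of N = 10).
Individual gaps: 412000−218000 = 194000; 412000−254000 = 158000.
Aggregate gap = ¥352,000.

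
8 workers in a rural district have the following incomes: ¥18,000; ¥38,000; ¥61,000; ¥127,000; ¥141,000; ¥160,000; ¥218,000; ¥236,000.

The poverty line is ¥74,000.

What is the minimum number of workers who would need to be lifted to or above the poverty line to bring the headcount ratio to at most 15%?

Currently q = 3 of N = 8 are below the line (H = 0.375).
A headcount ratio of at most 15% allows at most ⌊0.15 × 8⌋ = 1 poor workers.
So at least 3 − 1 = 2 must be lifted.

2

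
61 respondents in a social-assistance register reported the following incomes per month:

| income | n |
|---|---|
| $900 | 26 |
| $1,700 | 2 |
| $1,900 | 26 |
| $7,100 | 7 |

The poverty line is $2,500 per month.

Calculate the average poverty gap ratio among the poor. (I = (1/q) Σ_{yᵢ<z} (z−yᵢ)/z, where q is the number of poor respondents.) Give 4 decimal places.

0.4356

Incomes under z: 26×$900, 2×$1,700, 26×$1,900 (q = 54 of N = 61).
Shortfall ratios (z−y)/z: 0.6400 (×26), 0.3200 (×2), 0.2400 (×26); sum = 23.520000.
The income-gap ratio divides by q (the poor only): 23.520000 / 54 = 0.4356.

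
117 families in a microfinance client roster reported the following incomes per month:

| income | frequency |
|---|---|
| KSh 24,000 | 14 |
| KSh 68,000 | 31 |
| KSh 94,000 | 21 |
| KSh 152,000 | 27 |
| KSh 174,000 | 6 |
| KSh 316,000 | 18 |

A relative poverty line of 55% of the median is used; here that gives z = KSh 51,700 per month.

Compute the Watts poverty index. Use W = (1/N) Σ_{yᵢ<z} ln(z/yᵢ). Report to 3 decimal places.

Below z: 14×KSh 24,000 (q = 14 of N = 117).
Log shortfalls: ln(51700/24000) = 0.7674 (×14).
W = 10.743655 / 117 = 0.092.

0.092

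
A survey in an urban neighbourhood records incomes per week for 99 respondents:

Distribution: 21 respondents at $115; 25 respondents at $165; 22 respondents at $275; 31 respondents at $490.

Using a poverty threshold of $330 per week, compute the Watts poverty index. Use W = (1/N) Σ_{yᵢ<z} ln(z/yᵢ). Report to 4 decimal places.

0.4392

Poor units: 21×$115, 25×$165, 22×$275 (q = 68 of N = 99).
Log gaps: ln(330/115) = 1.0542 (×21); ln(330/165) = 0.6931 (×25); ln(330/275) = 0.1823 (×22).
W = 43.477125 / 99 = 0.4392.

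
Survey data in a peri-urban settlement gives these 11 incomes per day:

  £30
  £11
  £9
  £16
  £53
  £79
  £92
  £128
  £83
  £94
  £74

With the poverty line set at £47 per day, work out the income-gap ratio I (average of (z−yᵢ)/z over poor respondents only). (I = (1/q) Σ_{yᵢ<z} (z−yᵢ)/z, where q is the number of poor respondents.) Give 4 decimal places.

Below the line: £9, £11, £16, £30 (q = 4 of N = 11).
Relative gaps: 0.8085, 0.7660, 0.6596, 0.3617; sum = 2.595745.
The income-gap ratio divides by q (the poor only): 2.595745 / 4 = 0.6489.

0.6489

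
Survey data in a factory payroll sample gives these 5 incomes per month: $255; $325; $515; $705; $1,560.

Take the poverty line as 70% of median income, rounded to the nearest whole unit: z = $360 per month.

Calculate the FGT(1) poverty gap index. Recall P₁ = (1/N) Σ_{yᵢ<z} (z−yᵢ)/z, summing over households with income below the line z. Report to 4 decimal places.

0.0778

Incomes under z: $255, $325 (q = 2 of N = 5).
Shortfall ratios: (360−255)/360 = 0.2917; (360−325)/360 = 0.0972.
Σ = 0.388889. Dividing by the full population N = 5 gives P₁ = 0.0778.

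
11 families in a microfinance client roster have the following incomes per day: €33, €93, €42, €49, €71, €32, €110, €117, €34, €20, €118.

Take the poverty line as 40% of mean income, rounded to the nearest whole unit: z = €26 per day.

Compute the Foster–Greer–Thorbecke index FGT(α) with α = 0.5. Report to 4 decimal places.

Below z: €20 (q = 1 of N = 11).
Shortfall ratios: (26−20)/26 = 0.2308.
Raised to α = 0.5: 0.48038.
Sum = 0.480384; FGT(0.5) = 0.480384 / 11 = 0.0437.

0.0437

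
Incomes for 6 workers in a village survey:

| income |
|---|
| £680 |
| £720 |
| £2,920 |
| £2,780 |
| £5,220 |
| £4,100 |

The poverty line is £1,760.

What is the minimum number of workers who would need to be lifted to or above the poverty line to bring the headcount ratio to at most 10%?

Currently q = 2 of N = 6 are below the line (H = 0.333).
A headcount ratio of at most 10% allows at most ⌊0.10 × 6⌋ = 0 poor workers.
So at least 2 − 0 = 2 must be lifted.

2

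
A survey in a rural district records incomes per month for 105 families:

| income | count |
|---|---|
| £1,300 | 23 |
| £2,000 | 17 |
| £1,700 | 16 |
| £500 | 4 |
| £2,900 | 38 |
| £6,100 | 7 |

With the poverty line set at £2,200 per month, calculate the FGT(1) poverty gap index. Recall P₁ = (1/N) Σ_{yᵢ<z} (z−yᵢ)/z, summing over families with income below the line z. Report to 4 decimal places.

Below z: 4×£500, 23×£1,300, 16×£1,700, 17×£2,000 (q = 60 of N = 105).
Normalized shortfalls: (2200−500)/2200 = 0.7727 (×4); (2200−1300)/2200 = 0.4091 (×23); (2200−1700)/2200 = 0.2273 (×16); (2200−2000)/2200 = 0.0909 (×17).
Σ = 17.681818. Dividing by the full population N = 105 gives P₁ = 0.1684.

0.1684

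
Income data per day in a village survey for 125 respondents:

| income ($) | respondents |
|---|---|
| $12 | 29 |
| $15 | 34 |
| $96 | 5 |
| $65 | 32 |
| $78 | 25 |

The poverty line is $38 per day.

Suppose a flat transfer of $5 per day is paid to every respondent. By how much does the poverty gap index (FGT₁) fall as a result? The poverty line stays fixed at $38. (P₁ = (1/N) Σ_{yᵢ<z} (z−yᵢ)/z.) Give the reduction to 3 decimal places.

Before: below the line — 29×$12, 34×$15; poverty gap index (FGT₁) = 0.32337.
After the $5 transfer: below the line — 29×$17, 34×$20; poverty gap index (FGT₁) = 0.25705.
Reduction = 0.32337 − 0.25705 = 0.066.

0.066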